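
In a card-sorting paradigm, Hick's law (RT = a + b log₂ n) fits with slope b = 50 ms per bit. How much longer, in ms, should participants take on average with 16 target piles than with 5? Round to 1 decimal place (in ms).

83.9 ms

Only the slope matters, since a is common to both: ΔRT = b·log₂(n₂/n₁).
log₂(16) − log₂(5) = 4 − 2.3219 = 1.6781.
ΔRT = 50 × 1.6781 = 83.904 ms.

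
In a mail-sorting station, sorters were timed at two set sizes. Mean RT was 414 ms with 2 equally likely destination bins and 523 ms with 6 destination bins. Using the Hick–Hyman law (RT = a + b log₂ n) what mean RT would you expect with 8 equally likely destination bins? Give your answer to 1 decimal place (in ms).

With log₂ n on the abscissa the relation is linear; from the two conditions:
  b = (523 − 414) / (log₂ 6 − log₂ 2) = 109 / (2.5850 − 1) = 68.771 ms/bit
  a = 414 − 68.771 × 1 = 345.229 ms
Then RT(8) = 345.229 + 68.771 × log₂ 8 = 345.229 + 68.771 × 3 ≈ 551.543 ms.

551.5 ms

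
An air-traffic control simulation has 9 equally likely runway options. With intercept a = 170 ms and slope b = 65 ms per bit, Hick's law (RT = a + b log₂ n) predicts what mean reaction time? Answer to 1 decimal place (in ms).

376.0 ms

log₂(9) = 3.1699 bits, so RT = 170 + 65 × 3.1699 ≈ 376.045 ms.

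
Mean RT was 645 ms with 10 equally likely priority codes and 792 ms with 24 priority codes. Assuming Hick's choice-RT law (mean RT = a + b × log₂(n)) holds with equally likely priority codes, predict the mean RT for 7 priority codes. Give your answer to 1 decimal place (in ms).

Solve the two-equation system in a and b:
  b = (792 − 645) / (log₂ 24 − log₂ 10) = 147 / (4.5850 − 3.3219) = 116.386 ms/bit
  a = 645 − 116.386 × 3.3219 = 258.373 ms
Then RT(7) = 258.373 + 116.386 × log₂ 7 = 258.373 + 116.386 × 2.8074 ≈ 585.111 ms.

585.1 ms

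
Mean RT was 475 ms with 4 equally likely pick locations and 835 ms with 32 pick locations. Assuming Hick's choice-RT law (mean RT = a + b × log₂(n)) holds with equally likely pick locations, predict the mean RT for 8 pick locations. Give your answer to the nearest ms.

595 ms

Solve the two-equation system in a and b:
  b = (835 − 475) / (log₂ 32 − log₂ 4) = 360 / (5 − 2) = 120 ms/bit
  a = 475 − 120 × 2 = 235 ms
Then RT(8) = 235 + 120 × log₂ 8 = 235 + 120 × 3 ≈ 595.000 ms.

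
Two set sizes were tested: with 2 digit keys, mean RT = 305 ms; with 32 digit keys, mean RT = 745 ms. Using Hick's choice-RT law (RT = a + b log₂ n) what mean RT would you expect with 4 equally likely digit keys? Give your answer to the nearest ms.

415 ms

Solve the two-equation system in a and b:
  b = (745 − 305) / (log₂ 32 − log₂ 2) = 440 / (5 − 1) = 110 ms/bit
  a = 305 − 110 × 1 = 195 ms
Then RT(4) = 195 + 110 × log₂ 4 = 195 + 110 × 2 ≈ 415.000 ms.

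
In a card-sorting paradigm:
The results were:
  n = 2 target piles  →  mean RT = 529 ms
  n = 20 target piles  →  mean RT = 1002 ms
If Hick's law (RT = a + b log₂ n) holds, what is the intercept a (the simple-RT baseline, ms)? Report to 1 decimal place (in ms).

Slope: b = (1002 − 529) / (log₂ 20 − log₂ 2) = 473/3.3219 = 142.387 ms/bit.
a = RT₁ − b·log₂ n₁ = 529 − 142.387 × 1 = 386.613 ms.

386.6 ms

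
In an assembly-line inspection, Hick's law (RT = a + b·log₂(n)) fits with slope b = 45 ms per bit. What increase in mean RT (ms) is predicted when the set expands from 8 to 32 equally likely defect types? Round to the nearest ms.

ΔRT = (a + b log₂ n₂) − (a + b log₂ n₁) = b·(log₂ n₂ − log₂ n₁).
log₂(32) − log₂(8) = log₂(32/8) = log₂(4) = 2.
ΔRT = 45 × 2.0000 = 90.000 ms.

90 ms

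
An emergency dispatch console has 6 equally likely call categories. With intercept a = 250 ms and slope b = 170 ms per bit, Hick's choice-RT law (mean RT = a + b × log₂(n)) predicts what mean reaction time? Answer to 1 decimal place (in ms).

log₂(6) = 2.5850 bits, so RT = 250 + 170 × 2.5850 ≈ 689.444 ms.

689.4 ms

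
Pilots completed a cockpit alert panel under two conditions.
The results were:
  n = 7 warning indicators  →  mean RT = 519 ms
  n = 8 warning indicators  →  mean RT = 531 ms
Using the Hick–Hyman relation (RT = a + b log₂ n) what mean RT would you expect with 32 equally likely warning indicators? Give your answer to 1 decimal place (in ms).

655.6 ms

Fit slope and intercept:
  b = (531 − 519) / (log₂ 8 − log₂ 7) = 12 / (3 − 2.8074) = 62.291 ms/bit
  a = 519 − 62.291 × 2.8074 = 344.128 ms
Then RT(32) = 344.128 + 62.291 × log₂ 32 = 344.128 + 62.291 × 5 ≈ 655.581 ms.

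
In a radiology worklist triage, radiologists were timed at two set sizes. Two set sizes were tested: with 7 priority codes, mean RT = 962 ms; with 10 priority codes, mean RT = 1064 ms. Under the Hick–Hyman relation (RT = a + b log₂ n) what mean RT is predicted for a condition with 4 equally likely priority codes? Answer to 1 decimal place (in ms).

Solve the two-equation system in a and b:
  b = (1064 − 962) / (log₂ 10 − log₂ 7) = 102 / (3.3219 − 2.8074) = 198.223 ms/bit
  a = 962 − 198.223 × 2.8074 = 405.519 ms
Then RT(4) = 405.519 + 198.223 × log₂ 4 = 405.519 + 198.223 × 2 ≈ 801.964 ms.

802.0 ms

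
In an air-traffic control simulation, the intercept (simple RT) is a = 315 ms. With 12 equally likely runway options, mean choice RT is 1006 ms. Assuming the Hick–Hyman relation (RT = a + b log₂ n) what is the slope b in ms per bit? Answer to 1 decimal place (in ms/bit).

192.7 ms/bit

b = (1006 − 315) / log₂(12) = 691 / 3.5850 = 192.750 ms/bit.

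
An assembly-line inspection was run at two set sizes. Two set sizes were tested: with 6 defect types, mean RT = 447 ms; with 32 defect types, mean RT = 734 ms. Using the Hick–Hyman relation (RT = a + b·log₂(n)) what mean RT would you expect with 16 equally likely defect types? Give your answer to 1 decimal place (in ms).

615.2 ms

Solve the two-equation system in a and b:
  b = (734 − 447) / (log₂ 32 − log₂ 6) = 287 / (5 − 2.5850) = 118.839 ms/bit
  a = 447 − 118.839 × 2.5850 = 139.806 ms
Then RT(16) = 139.806 + 118.839 × log₂ 16 = 139.806 + 118.839 × 4 ≈ 615.161 ms.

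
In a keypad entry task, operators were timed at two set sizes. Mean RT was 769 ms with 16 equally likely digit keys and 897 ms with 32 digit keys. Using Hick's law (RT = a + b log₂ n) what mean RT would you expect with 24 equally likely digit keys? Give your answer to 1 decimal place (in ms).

843.9 ms

With log₂ n on the abscissa the relation is linear; from the two conditions:
  b = (897 − 769) / (log₂ 32 − log₂ 16) = 128 / (5 − 4) = 128.000 ms/bit
  a = 769 − 128.000 × 4 = 257.000 ms
Then RT(24) = 257.000 + 128.000 × log₂ 24 = 257.000 + 128.000 × 4.5850 ≈ 843.875 ms.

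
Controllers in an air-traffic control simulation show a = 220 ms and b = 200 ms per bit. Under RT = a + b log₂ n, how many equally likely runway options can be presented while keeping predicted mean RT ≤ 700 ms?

5

200·log₂ n ≤ 700 − 220 = 480, giving log₂ n ≤ 2.4000 and n ≤ 5.278. The largest whole number is 5.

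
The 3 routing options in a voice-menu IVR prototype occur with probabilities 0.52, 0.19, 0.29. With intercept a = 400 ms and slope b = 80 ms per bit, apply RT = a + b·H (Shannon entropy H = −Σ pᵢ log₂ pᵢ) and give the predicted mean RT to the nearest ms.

Entropy contributions −pᵢ log₂ pᵢ: 0.4906, 0.4552, 0.5179; sum H = 1.4637 bits.
RT = a + bH = 400 + 80·1.4637 = 517.10 ms.

517 ms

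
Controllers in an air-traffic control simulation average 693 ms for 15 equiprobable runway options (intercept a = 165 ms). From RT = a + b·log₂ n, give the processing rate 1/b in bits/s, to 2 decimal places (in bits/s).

7.40 bits/s

Choice component = 693 − 165 = 528 ms over log₂(15) = 3.9069 bits.
b = 528 / 3.9069 = 135.146 ms/bit, so 1/b = 7.399 bits/s.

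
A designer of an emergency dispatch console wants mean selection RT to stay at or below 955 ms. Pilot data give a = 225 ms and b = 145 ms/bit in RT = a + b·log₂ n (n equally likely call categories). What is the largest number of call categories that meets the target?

145·log₂ n ≤ 955 − 225 = 730, giving log₂ n ≤ 5.0345 and n ≤ 32.774. The largest whole number is 32.

32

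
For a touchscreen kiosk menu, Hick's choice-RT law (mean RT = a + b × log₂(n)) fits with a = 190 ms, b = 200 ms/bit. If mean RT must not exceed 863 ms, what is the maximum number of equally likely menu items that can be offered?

10

Information budget: (863 − 190)/200 = 3.3650 bits, so n ≤ 2^3.3650 = 10.303 → at most 10.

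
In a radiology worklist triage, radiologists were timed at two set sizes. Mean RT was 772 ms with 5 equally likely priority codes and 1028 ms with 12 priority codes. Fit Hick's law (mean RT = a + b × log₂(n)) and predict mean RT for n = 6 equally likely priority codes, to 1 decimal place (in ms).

RT is linear in log₂ n, so two points fix the line:
  b = (1028 − 772) / (log₂ 12 − log₂ 5) = 256 / (3.5850 − 2.3219) = 202.686 ms/bit
  a = 772 − 202.686 × 2.3219 = 301.377 ms
Then RT(6) = 301.377 + 202.686 × log₂ 6 = 301.377 + 202.686 × 2.5850 ≈ 825.314 ms.

825.3 ms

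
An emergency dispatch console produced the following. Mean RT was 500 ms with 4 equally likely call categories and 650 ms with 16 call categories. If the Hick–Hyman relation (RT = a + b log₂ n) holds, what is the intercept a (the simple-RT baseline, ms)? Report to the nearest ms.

b = (RT₂ − RT₁)/(log₂ n₂ − log₂ n₁) = (650 − 500)/(4 − 2) = 75 ms/bit.
a = RT₁ − b·log₂ n₁ = 500 − 75 × 2 = 350.000 ms.

350 ms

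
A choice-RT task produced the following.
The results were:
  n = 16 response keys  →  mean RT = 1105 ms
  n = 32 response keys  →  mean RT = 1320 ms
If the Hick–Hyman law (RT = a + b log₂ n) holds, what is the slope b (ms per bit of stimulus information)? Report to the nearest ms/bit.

215 ms/bit

b = (RT₂ − RT₁)/(log₂ n₂ − log₂ n₁) = (1320 − 1105)/(5 − 4) = 215 ms/bit.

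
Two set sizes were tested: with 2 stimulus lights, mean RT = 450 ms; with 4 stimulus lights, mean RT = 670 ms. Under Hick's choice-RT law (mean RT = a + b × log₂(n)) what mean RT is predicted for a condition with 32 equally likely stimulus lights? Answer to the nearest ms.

1330 ms

With log₂ n on the abscissa the relation is linear; from the two conditions:
  b = (670 − 450) / (log₂ 4 − log₂ 2) = 220 / (2 − 1) = 220 ms/bit
  a = 450 − 220 × 1 = 230 ms
Then RT(32) = 230 + 220 × log₂ 32 = 230 + 220 × 5 ≈ 1330.000 ms.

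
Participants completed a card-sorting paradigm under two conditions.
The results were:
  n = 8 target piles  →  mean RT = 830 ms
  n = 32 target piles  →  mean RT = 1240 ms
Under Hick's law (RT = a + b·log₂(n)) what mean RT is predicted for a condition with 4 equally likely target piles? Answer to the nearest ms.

625 ms

Solve the two-equation system in a and b:
  b = (1240 − 830) / (log₂ 32 − log₂ 8) = 410 / (5 − 3) = 205 ms/bit
  a = 830 − 205 × 3 = 215 ms
Then RT(4) = 215 + 205 × log₂ 4 = 215 + 205 × 2 ≈ 625.000 ms.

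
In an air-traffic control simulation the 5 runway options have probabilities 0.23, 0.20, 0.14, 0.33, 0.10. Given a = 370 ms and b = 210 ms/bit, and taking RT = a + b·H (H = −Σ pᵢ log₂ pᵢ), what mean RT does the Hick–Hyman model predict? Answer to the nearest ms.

834 ms

H = 0.23·log₂(1/0.23) + 0.20·log₂(1/0.20) + 0.14·log₂(1/0.14) + 0.33·log₂(1/0.33) + 0.10·log₂(1/0.10) = 2.2092 bits.
RT = 370 + 210 × 2.2092 = 833.93 ms.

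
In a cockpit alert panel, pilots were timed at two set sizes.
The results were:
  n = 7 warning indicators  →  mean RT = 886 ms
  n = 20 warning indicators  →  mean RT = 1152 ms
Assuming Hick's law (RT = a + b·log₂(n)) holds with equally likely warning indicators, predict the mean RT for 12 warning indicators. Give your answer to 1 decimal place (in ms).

1022.6 ms

Fit slope and intercept:
  b = (1152 − 886) / (log₂ 20 − log₂ 7) = 266 / (4.3219 − 2.8074) = 175.627 ms/bit
  a = 886 − 175.627 × 2.8074 = 392.953 ms
Then RT(12) = 392.953 + 175.627 × log₂ 12 = 392.953 + 175.627 × 3.5850 ≈ 1022.569 ms.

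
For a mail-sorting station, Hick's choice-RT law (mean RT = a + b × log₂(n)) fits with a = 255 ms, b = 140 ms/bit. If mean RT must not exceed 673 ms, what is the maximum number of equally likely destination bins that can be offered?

7

Set 255 + 140·log₂ n ≤ 673 → log₂ n ≤ (673 − 255)/140 = 2.9857.
So n ≤ 2^2.9857 = 7.921; the largest integer n is 7.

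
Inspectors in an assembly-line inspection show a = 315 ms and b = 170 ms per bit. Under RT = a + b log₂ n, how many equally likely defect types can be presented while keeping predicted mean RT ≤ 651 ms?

3

Set 315 + 170·log₂ n ≤ 651 → log₂ n ≤ (651 − 315)/170 = 1.9765.
So n ≤ 2^1.9765 = 3.935; the largest integer n is 3.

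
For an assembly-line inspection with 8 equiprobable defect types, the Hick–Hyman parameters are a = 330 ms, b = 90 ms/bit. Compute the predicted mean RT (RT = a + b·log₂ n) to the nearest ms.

log₂(8) = 3 bits, so RT = 330 + 90 × 3 ≈ 600.000 ms.

600 ms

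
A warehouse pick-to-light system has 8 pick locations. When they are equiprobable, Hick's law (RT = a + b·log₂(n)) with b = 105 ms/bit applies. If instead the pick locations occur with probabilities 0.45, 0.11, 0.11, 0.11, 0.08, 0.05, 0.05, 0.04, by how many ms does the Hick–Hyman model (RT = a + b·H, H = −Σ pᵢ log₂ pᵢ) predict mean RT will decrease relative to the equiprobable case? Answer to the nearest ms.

55 ms

Equiprobable entropy H₀ = log₂ 8 = 3.0000 bits.
Skewed entropy H = −Σ pᵢ log₂ pᵢ = 2.4787 bits.
ΔRT = b·(H₀ − H) = 105 × 0.5213 = 54.73 ms.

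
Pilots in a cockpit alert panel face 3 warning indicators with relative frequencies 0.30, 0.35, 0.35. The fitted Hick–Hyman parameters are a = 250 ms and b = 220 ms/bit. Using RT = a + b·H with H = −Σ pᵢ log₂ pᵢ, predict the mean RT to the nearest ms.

Entropy contributions −pᵢ log₂ pᵢ: 0.5211, 0.5301, 0.5301; sum H = 1.5813 bits.
RT = a + bH = 250 + 220·1.5813 = 597.88 ms.

598 ms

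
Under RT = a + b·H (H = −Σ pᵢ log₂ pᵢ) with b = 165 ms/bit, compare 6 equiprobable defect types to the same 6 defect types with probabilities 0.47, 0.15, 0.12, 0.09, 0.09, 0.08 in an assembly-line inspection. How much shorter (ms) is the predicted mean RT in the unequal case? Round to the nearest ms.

The RT saving is b·ΔH. Equiprobable H₀ = log₂(6) = 2.5850 bits; with the given probabilities H = 2.2064 bits.
b·(H₀ − H) = 165 × (2.5850 − 2.2064) = 62.47 ms.

62 ms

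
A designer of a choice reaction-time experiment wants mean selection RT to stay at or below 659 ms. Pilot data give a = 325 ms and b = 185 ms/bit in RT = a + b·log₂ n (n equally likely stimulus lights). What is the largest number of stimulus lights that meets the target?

3

185·log₂ n ≤ 659 − 325 = 334, giving log₂ n ≤ 1.8054 and n ≤ 3.495. The largest whole number is 3.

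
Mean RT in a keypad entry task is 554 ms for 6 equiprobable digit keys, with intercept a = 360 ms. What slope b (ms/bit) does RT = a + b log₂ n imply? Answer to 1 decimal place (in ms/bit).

log₂(6) = 2.5850 bits.
b = (RT − a)/log₂ n = (554 − 360) / 2.5850 = 75.049 ms/bit.

75.0 ms/bit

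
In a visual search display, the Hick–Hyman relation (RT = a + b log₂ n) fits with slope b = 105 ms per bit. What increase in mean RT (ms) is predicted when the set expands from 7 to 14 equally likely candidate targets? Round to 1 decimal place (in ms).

105.0 ms

ΔRT = (a + b log₂ n₂) − (a + b log₂ n₁) = b·(log₂ n₂ − log₂ n₁).
log₂(14) − log₂(7) = log₂(14/7) = log₂(2) = 1.
ΔRT = 105 × 1.0000 = 105.000 ms.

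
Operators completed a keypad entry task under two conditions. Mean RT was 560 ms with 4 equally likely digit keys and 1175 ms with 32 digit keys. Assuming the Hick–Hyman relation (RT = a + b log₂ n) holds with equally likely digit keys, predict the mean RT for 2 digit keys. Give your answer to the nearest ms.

Fit slope and intercept:
  b = (1175 − 560) / (log₂ 32 − log₂ 4) = 615 / (5 − 2) = 205 ms/bit
  a = 560 − 205 × 2 = 150 ms
Then RT(2) = 150 + 205 × log₂ 2 = 150 + 205 × 1 ≈ 355.000 ms.

355 ms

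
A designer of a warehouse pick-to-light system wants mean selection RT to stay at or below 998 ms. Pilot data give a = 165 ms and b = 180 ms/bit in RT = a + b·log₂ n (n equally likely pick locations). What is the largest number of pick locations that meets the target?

180·log₂ n ≤ 998 − 165 = 833, giving log₂ n ≤ 4.6278 and n ≤ 24.723. The largest whole number is 24.

24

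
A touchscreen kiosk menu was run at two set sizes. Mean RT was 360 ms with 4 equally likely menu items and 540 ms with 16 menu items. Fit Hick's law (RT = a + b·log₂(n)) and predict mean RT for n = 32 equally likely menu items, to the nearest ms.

630 ms

With log₂ n on the abscissa the relation is linear; from the two conditions:
  b = (540 − 360) / (log₂ 16 − log₂ 4) = 180 / (4 − 2) = 90 ms/bit
  a = 360 − 90 × 2 = 180 ms
Then RT(32) = 180 + 90 × log₂ 32 = 180 + 90 × 5 ≈ 630.000 ms.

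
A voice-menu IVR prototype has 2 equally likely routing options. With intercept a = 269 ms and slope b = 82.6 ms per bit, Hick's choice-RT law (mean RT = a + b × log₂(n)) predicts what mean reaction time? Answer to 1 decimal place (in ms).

351.6 ms

log₂(2) = 1 bits, so RT = 269 + 82.6 × 1 ≈ 351.600 ms.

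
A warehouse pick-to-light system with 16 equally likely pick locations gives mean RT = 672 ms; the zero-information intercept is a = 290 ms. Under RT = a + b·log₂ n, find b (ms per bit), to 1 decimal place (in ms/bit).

95.5 ms/bit

b = (672 − 290) / log₂(16) = 382 / 4 = 95.500 ms/bit.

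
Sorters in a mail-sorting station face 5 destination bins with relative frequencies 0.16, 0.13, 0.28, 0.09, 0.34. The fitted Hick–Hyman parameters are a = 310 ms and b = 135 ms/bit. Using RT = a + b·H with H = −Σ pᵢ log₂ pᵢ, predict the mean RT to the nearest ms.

602 ms

Entropy contributions −pᵢ log₂ pᵢ: 0.4230, 0.3826, 0.5142, 0.3127, 0.5292; sum H = 2.1617 bits.
RT = a + bH = 310 + 135·2.1617 = 601.83 ms.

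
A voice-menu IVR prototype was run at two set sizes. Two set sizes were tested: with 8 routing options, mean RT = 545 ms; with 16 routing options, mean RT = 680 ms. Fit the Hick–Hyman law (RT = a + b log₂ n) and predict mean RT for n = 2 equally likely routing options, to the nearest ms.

275 ms

With log₂ n on the abscissa the relation is linear; from the two conditions:
  b = (680 − 545) / (log₂ 16 − log₂ 8) = 135 / (4 − 3) = 135 ms/bit
  a = 545 − 135 × 3 = 140 ms
Then RT(2) = 140 + 135 × log₂ 2 = 140 + 135 × 1 ≈ 275.000 ms.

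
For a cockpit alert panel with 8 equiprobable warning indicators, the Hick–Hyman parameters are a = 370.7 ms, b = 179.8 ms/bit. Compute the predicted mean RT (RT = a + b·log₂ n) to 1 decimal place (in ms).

910.1 ms

log₂(8) = 3 bits, so RT = 370.7 + 179.8 × 3 ≈ 910.100 ms.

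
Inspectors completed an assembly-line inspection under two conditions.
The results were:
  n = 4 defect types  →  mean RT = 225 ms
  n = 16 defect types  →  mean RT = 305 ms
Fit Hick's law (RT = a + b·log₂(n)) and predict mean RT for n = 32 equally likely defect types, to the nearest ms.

345 ms

RT is linear in log₂ n, so two points fix the line:
  b = (305 − 225) / (log₂ 16 − log₂ 4) = 80 / (4 − 2) = 40 ms/bit
  a = 225 − 40 × 2 = 145 ms
Then RT(32) = 145 + 40 × log₂ 32 = 145 + 40 × 5 ≈ 345.000 ms.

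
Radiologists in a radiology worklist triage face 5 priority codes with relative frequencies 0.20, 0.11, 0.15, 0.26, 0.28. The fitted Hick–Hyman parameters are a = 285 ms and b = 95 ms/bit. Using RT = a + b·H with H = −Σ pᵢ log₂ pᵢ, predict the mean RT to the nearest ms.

498 ms

Entropy contributions −pᵢ log₂ pᵢ: 0.4644, 0.3503, 0.4105, 0.5053, 0.5142; sum H = 2.2447 bits.
RT = a + bH = 285 + 95·2.2447 = 498.25 ms.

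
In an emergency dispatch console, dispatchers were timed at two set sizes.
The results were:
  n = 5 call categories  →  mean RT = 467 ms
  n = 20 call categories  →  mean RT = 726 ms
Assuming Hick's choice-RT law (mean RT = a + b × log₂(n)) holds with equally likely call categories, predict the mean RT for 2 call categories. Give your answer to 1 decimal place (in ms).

295.8 ms

With log₂ n on the abscissa the relation is linear; from the two conditions:
  b = (726 − 467) / (log₂ 20 − log₂ 5) = 259 / (4.3219 − 2.3219) = 129.500 ms/bit
  a = 467 − 129.500 × 2.3219 = 166.310 ms
Then RT(2) = 166.310 + 129.500 × log₂ 2 = 166.310 + 129.500 × 1 ≈ 295.810 ms.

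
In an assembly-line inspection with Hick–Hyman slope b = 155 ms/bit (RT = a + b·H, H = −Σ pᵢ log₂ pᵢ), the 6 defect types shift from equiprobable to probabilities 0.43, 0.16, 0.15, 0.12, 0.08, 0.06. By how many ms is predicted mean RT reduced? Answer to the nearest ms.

50 ms

Equiprobable entropy H₀ = log₂ 6 = 2.5850 bits.
Skewed entropy H = −Σ pᵢ log₂ pᵢ = 2.2592 bits.
ΔRT = b·(H₀ − H) = 155 × 0.3257 = 50.49 ms.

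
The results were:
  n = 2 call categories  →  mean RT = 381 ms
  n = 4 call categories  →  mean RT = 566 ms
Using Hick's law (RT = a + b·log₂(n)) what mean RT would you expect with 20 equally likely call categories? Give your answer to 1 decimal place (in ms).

With log₂ n on the abscissa the relation is linear; from the two conditions:
  b = (566 − 381) / (log₂ 4 − log₂ 2) = 185 / (2 − 1) = 185.000 ms/bit
  a = 381 − 185.000 × 1 = 196.000 ms
Then RT(20) = 196.000 + 185.000 × log₂ 20 = 196.000 + 185.000 × 4.3219 ≈ 995.557 ms.

995.6 ms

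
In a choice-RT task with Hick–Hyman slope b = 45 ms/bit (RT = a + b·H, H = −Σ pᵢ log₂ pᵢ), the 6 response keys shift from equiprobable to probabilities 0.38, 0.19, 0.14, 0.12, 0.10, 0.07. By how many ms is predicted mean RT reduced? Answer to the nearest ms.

11 ms

The RT saving is b·ΔH. Equiprobable H₀ = log₂(6) = 2.5850 bits; with the given probabilities H = 2.3506 bits.
b·(H₀ − H) = 45 × (2.5850 − 2.3506) = 10.55 ms.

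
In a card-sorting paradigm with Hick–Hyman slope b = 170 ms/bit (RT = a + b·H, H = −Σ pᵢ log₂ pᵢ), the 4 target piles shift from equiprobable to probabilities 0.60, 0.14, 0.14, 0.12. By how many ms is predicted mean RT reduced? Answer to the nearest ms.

The RT saving is b·ΔH. Equiprobable H₀ = log₂(4) = 2.0000 bits; with the given probabilities H = 1.6035 bits.
b·(H₀ − H) = 170 × (2.0000 − 1.6035) = 67.41 ms.

67 ms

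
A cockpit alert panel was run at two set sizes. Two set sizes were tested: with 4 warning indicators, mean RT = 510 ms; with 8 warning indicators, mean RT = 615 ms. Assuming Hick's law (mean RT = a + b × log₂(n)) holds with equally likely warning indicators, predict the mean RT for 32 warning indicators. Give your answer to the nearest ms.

825 ms

RT is linear in log₂ n, so two points fix the line:
  b = (615 − 510) / (log₂ 8 − log₂ 4) = 105 / (3 − 2) = 105 ms/bit
  a = 510 − 105 × 2 = 300 ms
Then RT(32) = 300 + 105 × log₂ 32 = 300 + 105 × 5 ≈ 825.000 ms.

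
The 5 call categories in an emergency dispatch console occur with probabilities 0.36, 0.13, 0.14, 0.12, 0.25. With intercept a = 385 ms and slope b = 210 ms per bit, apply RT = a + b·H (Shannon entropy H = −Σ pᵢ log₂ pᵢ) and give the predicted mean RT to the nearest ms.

Entropy contributions −pᵢ log₂ pᵢ: 0.5306, 0.3826, 0.3971, 0.3671, 0.5000; sum H = 2.1774 bits.
RT = a + bH = 385 + 210·2.1774 = 842.26 ms.

842 ms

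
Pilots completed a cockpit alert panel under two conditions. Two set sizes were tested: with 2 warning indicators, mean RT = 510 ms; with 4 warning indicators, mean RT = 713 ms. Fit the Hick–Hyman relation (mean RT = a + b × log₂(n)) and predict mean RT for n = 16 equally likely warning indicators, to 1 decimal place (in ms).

1119.0 ms

RT is linear in log₂ n, so two points fix the line:
  b = (713 − 510) / (log₂ 4 − log₂ 2) = 203 / (2 − 1) = 203.000 ms/bit
  a = 510 − 203.000 × 1 = 307.000 ms
Then RT(16) = 307.000 + 203.000 × log₂ 16 = 307.000 + 203.000 × 4 ≈ 1119.000 ms.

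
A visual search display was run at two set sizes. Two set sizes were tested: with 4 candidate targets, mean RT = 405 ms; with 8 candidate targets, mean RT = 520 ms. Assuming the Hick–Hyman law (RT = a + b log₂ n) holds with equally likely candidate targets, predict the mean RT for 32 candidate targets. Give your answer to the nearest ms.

Fit slope and intercept:
  b = (520 − 405) / (log₂ 8 − log₂ 4) = 115 / (3 − 2) = 115 ms/bit
  a = 405 − 115 × 2 = 175 ms
Then RT(32) = 175 + 115 × log₂ 32 = 175 + 115 × 5 ≈ 750.000 ms.

750 ms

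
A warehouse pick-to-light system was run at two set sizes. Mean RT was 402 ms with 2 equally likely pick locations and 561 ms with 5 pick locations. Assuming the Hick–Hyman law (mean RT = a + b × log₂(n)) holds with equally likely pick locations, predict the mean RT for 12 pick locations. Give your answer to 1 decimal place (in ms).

712.9 ms

With log₂ n on the abscissa the relation is linear; from the two conditions:
  b = (561 − 402) / (log₂ 5 − log₂ 2) = 159 / (2.3219 − 1) = 120.279 ms/bit
  a = 402 − 120.279 × 1 = 281.721 ms
Then RT(12) = 281.721 + 120.279 × log₂ 12 = 281.721 + 120.279 × 3.5850 ≈ 712.916 ms.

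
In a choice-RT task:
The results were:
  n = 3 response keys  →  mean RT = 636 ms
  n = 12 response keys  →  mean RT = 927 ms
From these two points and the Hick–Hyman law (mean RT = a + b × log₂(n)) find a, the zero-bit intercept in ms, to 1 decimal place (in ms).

Slope: b = (927 − 636) / (log₂ 12 − log₂ 3) = 291/2.0000 = 145.500 ms/bit.
a = RT₁ − b·log₂ n₁ = 636 − 145.500 × 1.5850 = 405.388 ms.

405.4 ms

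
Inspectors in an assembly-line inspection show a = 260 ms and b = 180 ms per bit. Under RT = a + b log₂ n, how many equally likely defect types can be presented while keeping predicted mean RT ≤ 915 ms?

180·log₂ n ≤ 915 − 260 = 655, giving log₂ n ≤ 3.6389 and n ≤ 12.457. The largest whole number is 12.

12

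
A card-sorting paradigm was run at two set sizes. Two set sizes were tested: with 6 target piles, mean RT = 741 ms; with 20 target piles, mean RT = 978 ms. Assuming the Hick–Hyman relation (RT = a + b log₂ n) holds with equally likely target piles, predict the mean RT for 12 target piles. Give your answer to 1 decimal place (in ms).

Fit slope and intercept:
  b = (978 − 741) / (log₂ 20 − log₂ 6) = 237 / (4.3219 − 2.5850) = 136.445 ms/bit
  a = 741 − 136.445 × 2.5850 = 388.295 ms
Then RT(12) = 388.295 + 136.445 × log₂ 12 = 388.295 + 136.445 × 3.5850 ≈ 877.445 ms.

877.4 ms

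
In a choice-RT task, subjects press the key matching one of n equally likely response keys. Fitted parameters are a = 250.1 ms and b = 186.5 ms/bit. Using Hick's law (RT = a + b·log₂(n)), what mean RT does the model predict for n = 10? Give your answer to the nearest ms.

log₂(10) = 3.3219 bits, so RT = 250.1 + 186.5 × 3.3219 ≈ 869.640 ms.

870 ms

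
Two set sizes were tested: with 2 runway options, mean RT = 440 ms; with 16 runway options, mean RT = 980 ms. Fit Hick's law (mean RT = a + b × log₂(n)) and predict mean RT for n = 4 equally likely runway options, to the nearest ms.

With log₂ n on the abscissa the relation is linear; from the two conditions:
  b = (980 − 440) / (log₂ 16 − log₂ 2) = 540 / (4 − 1) = 180 ms/bit
  a = 440 − 180 × 1 = 260 ms
Then RT(4) = 260 + 180 × log₂ 4 = 260 + 180 × 2 ≈ 620.000 ms.

620 ms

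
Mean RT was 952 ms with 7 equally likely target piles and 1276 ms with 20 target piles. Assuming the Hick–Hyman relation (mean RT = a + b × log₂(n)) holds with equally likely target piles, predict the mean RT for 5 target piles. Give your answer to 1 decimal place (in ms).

848.2 ms

RT is linear in log₂ n, so two points fix the line:
  b = (1276 − 952) / (log₂ 20 − log₂ 7) = 324 / (4.3219 − 2.8074) = 213.922 ms/bit
  a = 952 − 213.922 × 2.8074 = 351.446 ms
Then RT(5) = 351.446 + 213.922 × log₂ 5 = 351.446 + 213.922 × 2.3219 ≈ 848.157 ms.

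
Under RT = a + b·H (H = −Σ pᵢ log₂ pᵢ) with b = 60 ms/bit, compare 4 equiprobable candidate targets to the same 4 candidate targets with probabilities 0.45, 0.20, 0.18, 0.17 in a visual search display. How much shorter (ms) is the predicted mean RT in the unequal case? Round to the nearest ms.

8 ms

Equiprobable entropy H₀ = log₂ 4 = 2.0000 bits.
Skewed entropy H = −Σ pᵢ log₂ pᵢ = 1.8627 bits.
ΔRT = b·(H₀ − H) = 60 × 0.1373 = 8.24 ms.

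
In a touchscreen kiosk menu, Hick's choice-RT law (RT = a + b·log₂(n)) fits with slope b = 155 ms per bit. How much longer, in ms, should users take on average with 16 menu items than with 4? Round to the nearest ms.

310 ms

ΔRT = (a + b log₂ n₂) − (a + b log₂ n₁) = b·(log₂ n₂ − log₂ n₁).
log₂(16) − log₂(4) = log₂(16/4) = log₂(4) = 2.
ΔRT = 155 × 2.0000 = 310.000 ms.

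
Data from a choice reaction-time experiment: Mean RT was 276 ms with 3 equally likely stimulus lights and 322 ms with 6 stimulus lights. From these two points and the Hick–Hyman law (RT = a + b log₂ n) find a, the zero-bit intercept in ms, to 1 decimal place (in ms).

203.1 ms

b = (RT₂ − RT₁)/(log₂ n₂ − log₂ n₁) = (322 − 276)/(2.5850 − 1.5850) = 46.000 ms/bit.
Intercept: a = 276 − 46.000·log₂(3) = 203.092 ms.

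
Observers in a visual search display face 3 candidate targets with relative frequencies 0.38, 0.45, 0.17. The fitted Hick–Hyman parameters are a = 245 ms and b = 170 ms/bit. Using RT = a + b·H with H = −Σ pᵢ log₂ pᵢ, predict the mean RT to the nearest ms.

497 ms

H = 0.38·log₂(1/0.38) + 0.45·log₂(1/0.45) + 0.17·log₂(1/0.17) = 1.4834 bits.
RT = 245 + 170 × 1.4834 = 497.18 ms.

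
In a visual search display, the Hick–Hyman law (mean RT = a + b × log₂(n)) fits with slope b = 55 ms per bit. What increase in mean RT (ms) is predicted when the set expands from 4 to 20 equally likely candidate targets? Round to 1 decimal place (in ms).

The intercept a cancels: ΔRT = b·(log₂ n₂ − log₂ n₁) = b·log₂(n₂/n₁).
log₂(20) − log₂(4) = 4.3219 − 2 = 2.3219.
ΔRT = 55 × 2.3219 = 127.706 ms.

127.7 ms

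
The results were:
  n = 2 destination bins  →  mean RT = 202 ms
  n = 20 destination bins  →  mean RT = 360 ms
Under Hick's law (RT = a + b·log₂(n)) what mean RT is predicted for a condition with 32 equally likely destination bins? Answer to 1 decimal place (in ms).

392.3 ms

With log₂ n on the abscissa the relation is linear; from the two conditions:
  b = (360 − 202) / (log₂ 20 − log₂ 2) = 158 / (4.3219 − 1) = 47.563 ms/bit
  a = 202 − 47.563 × 1 = 154.437 ms
Then RT(32) = 154.437 + 47.563 × log₂ 32 = 154.437 + 47.563 × 5 ≈ 392.251 ms.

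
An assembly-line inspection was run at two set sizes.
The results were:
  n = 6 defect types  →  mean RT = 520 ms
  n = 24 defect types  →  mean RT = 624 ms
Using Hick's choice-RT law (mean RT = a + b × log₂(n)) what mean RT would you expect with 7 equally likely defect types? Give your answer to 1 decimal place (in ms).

Fit slope and intercept:
  b = (624 − 520) / (log₂ 24 − log₂ 6) = 104 / (4.5850 − 2.5850) = 52.000 ms/bit
  a = 520 − 52.000 × 2.5850 = 385.582 ms
Then RT(7) = 385.582 + 52.000 × log₂ 7 = 385.582 + 52.000 × 2.8074 ≈ 531.564 ms.

531.6 ms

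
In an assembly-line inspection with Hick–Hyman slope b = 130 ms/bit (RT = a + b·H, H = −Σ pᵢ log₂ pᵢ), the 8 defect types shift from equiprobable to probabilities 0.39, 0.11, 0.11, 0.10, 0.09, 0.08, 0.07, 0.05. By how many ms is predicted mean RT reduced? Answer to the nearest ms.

45 ms

Equiprobable entropy H₀ = log₂ 8 = 3.0000 bits.
Skewed entropy H = −Σ pᵢ log₂ pᵢ = 2.6514 bits.
ΔRT = b·(H₀ − H) = 130 × 0.3486 = 45.32 ms.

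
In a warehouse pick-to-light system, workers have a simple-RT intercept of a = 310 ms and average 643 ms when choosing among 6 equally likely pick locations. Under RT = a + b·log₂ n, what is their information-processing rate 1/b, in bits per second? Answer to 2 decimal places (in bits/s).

b = (643 − 310)/log₂ 6 = 333/2.5850 = 128.822 ms per bit = 0.12882 s/bit; the reciprocal is 7.763 bits/s.

7.76 bits/s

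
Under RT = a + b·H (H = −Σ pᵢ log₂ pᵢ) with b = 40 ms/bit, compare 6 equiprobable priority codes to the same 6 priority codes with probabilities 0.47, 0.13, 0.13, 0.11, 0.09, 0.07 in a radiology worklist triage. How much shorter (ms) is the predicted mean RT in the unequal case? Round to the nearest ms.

15 ms

The RT saving is b·ΔH. Equiprobable H₀ = log₂(6) = 2.5850 bits; with the given probabilities H = 2.2087 bits.
b·(H₀ − H) = 40 × (2.5850 − 2.2087) = 15.05 ms.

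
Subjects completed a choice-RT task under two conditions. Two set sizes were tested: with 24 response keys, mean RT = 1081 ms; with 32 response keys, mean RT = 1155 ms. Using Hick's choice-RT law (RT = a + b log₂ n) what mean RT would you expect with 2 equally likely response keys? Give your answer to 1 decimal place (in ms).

441.8 ms

With log₂ n on the abscissa the relation is linear; from the two conditions:
  b = (1155 − 1081) / (log₂ 32 − log₂ 24) = 74 / (5 − 4.5850) = 178.297 ms/bit
  a = 1081 − 178.297 × 4.5850 = 263.514 ms
Then RT(2) = 263.514 + 178.297 × log₂ 2 = 263.514 + 178.297 × 1 ≈ 441.811 ms.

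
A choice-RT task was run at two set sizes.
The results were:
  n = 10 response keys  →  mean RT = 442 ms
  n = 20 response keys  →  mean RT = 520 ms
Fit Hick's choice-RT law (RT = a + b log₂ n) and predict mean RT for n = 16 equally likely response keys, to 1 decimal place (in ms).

494.9 ms

With log₂ n on the abscissa the relation is linear; from the two conditions:
  b = (520 − 442) / (log₂ 20 − log₂ 10) = 78 / (4.3219 − 3.3219) = 78.000 ms/bit
  a = 442 − 78.000 × 3.3219 = 182.890 ms
Then RT(16) = 182.890 + 78.000 × log₂ 16 = 182.890 + 78.000 × 4 ≈ 494.890 ms.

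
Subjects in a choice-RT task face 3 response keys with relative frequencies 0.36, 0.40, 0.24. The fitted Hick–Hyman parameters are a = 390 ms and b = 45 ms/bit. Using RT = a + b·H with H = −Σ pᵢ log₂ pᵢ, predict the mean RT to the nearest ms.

460 ms

H = 0.36·log₂(1/0.36) + 0.40·log₂(1/0.40) + 0.24·log₂(1/0.24) = 1.5535 bits.
RT = 390 + 45 × 1.5535 = 459.91 ms.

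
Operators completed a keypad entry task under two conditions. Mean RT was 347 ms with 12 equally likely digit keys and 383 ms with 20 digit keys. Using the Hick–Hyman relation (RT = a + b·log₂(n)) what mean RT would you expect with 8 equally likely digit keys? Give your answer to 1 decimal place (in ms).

Solve the two-equation system in a and b:
  b = (383 − 347) / (log₂ 20 − log₂ 12) = 36 / (4.3219 − 3.5850) = 48.849 ms/bit
  a = 347 − 48.849 × 3.5850 = 171.878 ms
Then RT(8) = 171.878 + 48.849 × log₂ 8 = 171.878 + 48.849 × 3 ≈ 318.425 ms.

318.4 ms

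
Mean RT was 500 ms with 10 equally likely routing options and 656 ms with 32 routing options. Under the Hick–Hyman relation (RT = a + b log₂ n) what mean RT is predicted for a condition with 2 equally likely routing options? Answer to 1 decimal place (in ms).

With log₂ n on the abscissa the relation is linear; from the two conditions:
  b = (656 − 500) / (log₂ 32 − log₂ 10) = 156 / (5 − 3.3219) = 92.964 ms/bit
  a = 500 − 92.964 × 3.3219 = 191.181 ms
Then RT(2) = 191.181 + 92.964 × log₂ 2 = 191.181 + 92.964 × 1 ≈ 284.145 ms.

284.1 ms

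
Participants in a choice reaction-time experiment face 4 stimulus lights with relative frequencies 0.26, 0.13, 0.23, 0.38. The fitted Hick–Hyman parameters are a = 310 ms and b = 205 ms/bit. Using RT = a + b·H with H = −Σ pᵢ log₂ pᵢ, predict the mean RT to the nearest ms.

H = 0.26·log₂(1/0.26) + 0.13·log₂(1/0.13) + 0.23·log₂(1/0.23) + 0.38·log₂(1/0.38) = 1.9061 bits.
RT = 310 + 205 × 1.9061 = 700.74 ms.

701 ms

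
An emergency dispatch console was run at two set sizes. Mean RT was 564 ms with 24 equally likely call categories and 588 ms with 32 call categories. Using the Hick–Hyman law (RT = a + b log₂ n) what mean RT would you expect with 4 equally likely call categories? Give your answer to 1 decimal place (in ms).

414.5 ms

Fit slope and intercept:
  b = (588 − 564) / (log₂ 32 − log₂ 24) = 24 / (5 − 4.5850) = 57.826 ms/bit
  a = 564 − 57.826 × 4.5850 = 298.869 ms
Then RT(4) = 298.869 + 57.826 × log₂ 4 = 298.869 + 57.826 × 2 ≈ 414.522 ms.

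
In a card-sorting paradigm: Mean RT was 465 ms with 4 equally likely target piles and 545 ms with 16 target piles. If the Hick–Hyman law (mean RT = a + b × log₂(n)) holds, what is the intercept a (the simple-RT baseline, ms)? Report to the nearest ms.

385 ms

The slope on a log₂ axis is (545 − 465) / (4 − 2) = 40 ms/bit.
Intercept: a = 465 − 40·log₂(4) = 385.000 ms.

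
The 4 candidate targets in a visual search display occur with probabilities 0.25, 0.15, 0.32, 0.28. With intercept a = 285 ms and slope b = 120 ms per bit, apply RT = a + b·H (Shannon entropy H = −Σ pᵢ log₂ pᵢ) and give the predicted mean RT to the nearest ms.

Entropy contributions −pᵢ log₂ pᵢ: 0.5000, 0.4105, 0.5260, 0.5142; sum H = 1.9508 bits.
RT = a + bH = 285 + 120·1.9508 = 519.10 ms.

519 ms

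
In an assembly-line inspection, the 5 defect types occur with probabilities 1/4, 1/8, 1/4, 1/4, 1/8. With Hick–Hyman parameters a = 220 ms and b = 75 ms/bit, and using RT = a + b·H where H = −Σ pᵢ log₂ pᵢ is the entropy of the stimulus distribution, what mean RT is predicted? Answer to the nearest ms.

389 ms

Each term −pᵢ log₂ pᵢ: 0.25·2 + 0.125·3 + 0.25·2 + 0.25·2 + 0.125·3; summed, H = 2.250 bits.
Mean RT = a + bH = 220 + 75·2.250 = 388.75 ms.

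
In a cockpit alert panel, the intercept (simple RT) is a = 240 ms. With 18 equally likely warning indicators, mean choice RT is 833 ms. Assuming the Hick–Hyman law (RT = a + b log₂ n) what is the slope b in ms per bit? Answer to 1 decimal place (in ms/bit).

142.2 ms/bit

log₂(18) = 4.1699 bits.
b = (RT − a)/log₂ n = (833 − 240) / 4.1699 = 142.209 ms/bit.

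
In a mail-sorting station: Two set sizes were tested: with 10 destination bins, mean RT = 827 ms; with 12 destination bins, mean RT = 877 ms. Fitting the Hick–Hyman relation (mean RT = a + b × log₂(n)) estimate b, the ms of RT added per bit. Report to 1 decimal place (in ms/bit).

190.1 ms/bit

The slope on a log₂ axis is (877 − 827) / (3.5850 − 3.3219) = 190.089 ms/bit.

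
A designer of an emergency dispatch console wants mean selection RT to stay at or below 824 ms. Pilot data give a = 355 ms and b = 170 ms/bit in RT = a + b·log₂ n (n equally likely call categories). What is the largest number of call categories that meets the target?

Information budget: (824 − 355)/170 = 2.7588 bits, so n ≤ 2^2.7588 = 6.768 → at most 6.

6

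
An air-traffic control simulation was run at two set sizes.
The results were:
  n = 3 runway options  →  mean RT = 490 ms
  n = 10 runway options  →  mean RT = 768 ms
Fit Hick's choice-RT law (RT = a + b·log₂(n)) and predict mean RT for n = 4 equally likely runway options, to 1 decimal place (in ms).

With log₂ n on the abscissa the relation is linear; from the two conditions:
  b = (768 − 490) / (log₂ 10 − log₂ 3) = 278 / (3.3219 − 1.5850) = 160.049 ms/bit
  a = 490 − 160.049 × 1.5850 = 236.328 ms
Then RT(4) = 236.328 + 160.049 × log₂ 4 = 236.328 + 160.049 × 2 ≈ 556.426 ms.

556.4 ms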